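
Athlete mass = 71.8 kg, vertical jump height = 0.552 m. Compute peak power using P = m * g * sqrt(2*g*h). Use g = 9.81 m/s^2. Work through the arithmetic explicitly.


sqrt(2 * 9.81 * 0.552) = sqrt(10.83024) = 3.290933 m/s
P = 71.8 * 9.81 * 3.290933
= 2317.99 W

2317.99 W


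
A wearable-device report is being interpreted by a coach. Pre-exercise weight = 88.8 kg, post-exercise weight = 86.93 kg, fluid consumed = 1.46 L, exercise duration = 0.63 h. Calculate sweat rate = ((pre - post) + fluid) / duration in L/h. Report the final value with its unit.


Weight loss = 88.8 - 86.93 = 1.87 kg (approx L)
Total sweat = 1.87 + 1.46 = 3.33 L
Sweat rate = 3.33 / 0.63 = 5.286 L/h

5.286 L/h


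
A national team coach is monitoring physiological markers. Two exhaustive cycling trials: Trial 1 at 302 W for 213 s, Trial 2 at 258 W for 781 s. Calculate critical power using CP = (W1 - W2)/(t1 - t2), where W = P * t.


W1 = 302 * 213 = 64326 J
W2 = 258 * 781 = 201498 J
CP = (64326 - 201498) / (213 - 781)
= -137172 / -568
= 241.5 W

241.5 W


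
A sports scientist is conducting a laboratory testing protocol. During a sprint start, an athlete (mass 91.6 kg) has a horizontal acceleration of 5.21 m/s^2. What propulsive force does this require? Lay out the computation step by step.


Propulsive force = mass * acceleration
= 91.6 kg * 5.21 m/s^2
= 477.24 N

477.24 N


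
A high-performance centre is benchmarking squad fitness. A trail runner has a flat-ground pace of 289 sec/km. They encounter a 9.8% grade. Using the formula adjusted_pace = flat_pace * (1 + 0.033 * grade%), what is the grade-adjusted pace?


Grade factor = 1 + 0.033 * 9.8 = 1.3234
Adjusted = 289 * 1.3234 = 382.46 sec/km

382.46 s/km


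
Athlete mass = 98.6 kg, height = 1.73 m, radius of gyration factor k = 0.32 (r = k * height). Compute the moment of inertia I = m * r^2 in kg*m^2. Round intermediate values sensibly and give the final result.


r = k * height = 0.32 * 1.73 = 0.5536 m
r^2 = 0.5536^2 = 0.306473
I = 98.6 * 0.306473 = 30.218 kg*m^2

30.218 kg*m^2


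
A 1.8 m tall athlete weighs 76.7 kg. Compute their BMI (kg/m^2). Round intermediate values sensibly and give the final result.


height^2 = 3.24 m^2
BMI = 76.7 / 3.24 = 23.67 kg/m^2

23.67 kg/m^2


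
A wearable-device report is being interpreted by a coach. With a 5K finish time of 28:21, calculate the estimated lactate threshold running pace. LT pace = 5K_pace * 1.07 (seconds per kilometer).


Race duration = 1701 s for 5 km
Average pace = 1701 / 5 = 340.2 s/km
LT pace = 340.2 * 1.07
= 364.01 s/km

364.01 s/km


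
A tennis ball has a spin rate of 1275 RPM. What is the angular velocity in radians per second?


Convert RPM to rad/s: multiply by 2*pi and divide by 60
omega = 1275 * 2 * pi / 60
= 133.518 rad/s

133.518 rad/s


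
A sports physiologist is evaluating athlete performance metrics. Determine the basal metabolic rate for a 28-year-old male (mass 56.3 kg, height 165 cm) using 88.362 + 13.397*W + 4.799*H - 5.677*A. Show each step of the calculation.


BMR = 88.362 + 13.397*56.3 + 4.799*165 - 5.677*28
= 1475.49 kcal/day

1475.49 kcal/day


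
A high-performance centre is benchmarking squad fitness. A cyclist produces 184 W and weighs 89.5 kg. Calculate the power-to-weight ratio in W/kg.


P/W = power / mass
= 184 / 89.5
= 2.056 W/kg

2.056 W/kg


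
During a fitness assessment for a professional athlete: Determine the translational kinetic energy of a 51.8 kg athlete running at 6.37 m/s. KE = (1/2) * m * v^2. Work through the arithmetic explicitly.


KE = 0.5 * m * v^2
= 0.5 * 51.8 * 6.37^2
= 0.5 * 51.8 * 40.5769
= 1050.94 J

1050.94 J


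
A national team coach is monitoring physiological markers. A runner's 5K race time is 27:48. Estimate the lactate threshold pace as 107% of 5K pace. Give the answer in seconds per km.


Total race time = 27*60 + 48 = 1668 seconds
5K pace = 1668 / 5 = 333.6 sec/km
LT pace = 333.6 * 1.07 = 356.95 sec/km

356.95 s/km


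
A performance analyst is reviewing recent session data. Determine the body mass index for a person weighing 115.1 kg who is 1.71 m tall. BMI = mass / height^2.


BMI = mass / height^2
= 115.1 / 1.71^2
= 115.1 / 2.9241
= 39.36 kg/m^2

39.36 kg/m^2


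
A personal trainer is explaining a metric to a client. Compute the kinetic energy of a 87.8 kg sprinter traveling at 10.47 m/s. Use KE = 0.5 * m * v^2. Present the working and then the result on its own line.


Velocity squared = 109.6209
KE = 0.5 * 87.8 * 109.6209 = 4812.36 J

4812.36 J


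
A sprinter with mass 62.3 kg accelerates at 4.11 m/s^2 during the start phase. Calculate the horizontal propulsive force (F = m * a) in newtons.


F = m * a
= 62.3 * 4.11
= 256.05 N

256.05 N


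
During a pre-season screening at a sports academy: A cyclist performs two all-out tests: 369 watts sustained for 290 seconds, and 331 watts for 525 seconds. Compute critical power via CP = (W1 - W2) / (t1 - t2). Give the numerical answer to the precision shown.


W1 = P1 * t1 = 369 * 290 = 107010 J
W2 = P2 * t2 = 331 * 525 = 173775 J
CP = (107010 - 173775) / (290 - 525)
= 284.11 W

284.11 W


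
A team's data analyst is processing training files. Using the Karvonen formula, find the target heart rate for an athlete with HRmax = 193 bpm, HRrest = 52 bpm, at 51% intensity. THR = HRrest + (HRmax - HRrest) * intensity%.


HRR = 193 - 52 = 141
THR = 52 + 141 * 0.51
= 52 + 71.91
= 123.91 bpm

123.91 bpm


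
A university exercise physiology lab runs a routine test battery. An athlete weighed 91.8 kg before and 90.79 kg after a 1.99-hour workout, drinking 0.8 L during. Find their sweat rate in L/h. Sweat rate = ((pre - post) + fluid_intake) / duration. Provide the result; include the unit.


Body mass change = 1.01 kg
Total sweat loss = 1.01 + 0.8 = 1.81 L
Rate = 1.81 / 1.99 = 0.91 L/h

0.91 L/h


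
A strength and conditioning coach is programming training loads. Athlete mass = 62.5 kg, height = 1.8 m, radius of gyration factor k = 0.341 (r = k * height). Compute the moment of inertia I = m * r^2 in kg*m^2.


r = k * height = 0.341 * 1.8 = 0.6138 m
r^2 = 0.6138^2 = 0.37675
I = 62.5 * 0.37675 = 23.547 kg*m^2

23.547 kg*m^2


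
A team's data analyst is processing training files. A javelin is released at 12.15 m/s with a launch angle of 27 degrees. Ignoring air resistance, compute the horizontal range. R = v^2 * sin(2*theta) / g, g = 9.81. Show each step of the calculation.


Launch speed squared = 147.6225
sin(2 * 27 deg) = 0.809017
Range = 147.6225 * 0.809017 / 9.81
= 12.174 m

12.174 m


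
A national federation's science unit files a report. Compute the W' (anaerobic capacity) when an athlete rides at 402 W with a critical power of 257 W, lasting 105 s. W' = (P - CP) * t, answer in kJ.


Above-CP power = 145 W
Duration = 105 s
W' = 145 * 105 = 15225 J
Convert: 15225 / 1000 = 15.225 kJ

15.225 kJ


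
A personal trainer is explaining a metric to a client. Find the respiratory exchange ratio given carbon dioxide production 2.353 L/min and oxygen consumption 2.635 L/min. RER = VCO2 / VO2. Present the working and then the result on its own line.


VCO2 = 2.353 L/min
VO2 = 2.635 L/min
RER = 2.353 / 2.635 = 0.893

0.893


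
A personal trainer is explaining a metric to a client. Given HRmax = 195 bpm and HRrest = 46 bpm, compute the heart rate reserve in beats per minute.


Heart rate reserve = maximum HR minus resting HR
HRR = 195 - 46 = 149 bpm

149 bpm


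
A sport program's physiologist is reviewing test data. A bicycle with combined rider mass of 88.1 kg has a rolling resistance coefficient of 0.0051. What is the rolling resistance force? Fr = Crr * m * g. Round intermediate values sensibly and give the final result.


Fr = 0.0051 * 88.1 * 9.81
= 0.44931 * 9.81
= 4.408 N

4.408 N


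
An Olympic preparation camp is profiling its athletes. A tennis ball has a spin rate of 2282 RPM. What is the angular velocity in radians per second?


Convert RPM to rad/s: multiply by 2*pi and divide by 60
omega = 2282 * 2 * pi / 60
= 238.97 rad/s

238.97 rad/s


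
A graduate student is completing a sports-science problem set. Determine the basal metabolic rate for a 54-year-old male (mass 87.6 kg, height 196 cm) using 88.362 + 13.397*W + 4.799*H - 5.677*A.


BMR = 88.362 + 13.397*87.6 + 4.799*196 - 5.677*54
= 1895.99 kcal/day

1895.99 kcal/day


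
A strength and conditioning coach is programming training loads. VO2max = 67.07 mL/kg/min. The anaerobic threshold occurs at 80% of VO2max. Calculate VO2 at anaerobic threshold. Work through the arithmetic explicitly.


AT fraction = 80 / 100 = 0.8
AT VO2 = 67.07 * 0.8
= 53.66 mL/kg/min

53.66 mL/kg/min


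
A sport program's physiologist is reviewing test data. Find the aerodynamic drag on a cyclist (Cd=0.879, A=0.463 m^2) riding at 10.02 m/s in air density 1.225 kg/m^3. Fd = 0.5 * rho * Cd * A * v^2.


Fd = 0.5 * 1.225 * 0.879 * 0.463 * 10.02^2
= 0.5 * 1.225 * 0.879 * 0.463 * 100.4004
= 25.027 N

25.027 N


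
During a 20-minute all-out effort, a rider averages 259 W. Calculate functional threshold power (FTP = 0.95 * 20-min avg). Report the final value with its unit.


FTP = 0.95 * 259
= 246.05 W

246.05 W


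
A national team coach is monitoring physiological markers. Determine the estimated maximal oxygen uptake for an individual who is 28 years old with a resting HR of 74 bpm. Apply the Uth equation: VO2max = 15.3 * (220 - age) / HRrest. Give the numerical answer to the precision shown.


HRmax = 220 - 28 = 192
VO2max = 15.3 * (192 / 74)
= 15.3 * 2.5946
= 39.7 mL/kg/min

39.7 mL/kg/min


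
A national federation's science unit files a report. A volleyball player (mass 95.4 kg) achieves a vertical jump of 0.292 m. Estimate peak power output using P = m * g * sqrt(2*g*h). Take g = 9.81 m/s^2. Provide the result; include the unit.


2 * g * h = 2 * 9.81 * 0.292 = 5.72904
sqrt(5.72904) = 2.393541 m/s
P = 95.4 * 9.81 * 2.393541 = 2240.05 W

2240.05 W


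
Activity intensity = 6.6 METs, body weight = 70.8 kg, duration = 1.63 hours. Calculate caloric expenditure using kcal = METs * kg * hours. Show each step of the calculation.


kcal = 6.6 * 70.8 * 1.63
= 467.28 * 1.63
= 761.67 kcal

761.67 kcal


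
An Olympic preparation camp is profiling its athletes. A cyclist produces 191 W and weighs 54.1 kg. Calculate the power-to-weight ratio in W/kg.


P/W = power / mass
= 191 / 54.1
= 3.53 W/kg

3.53 W/kg


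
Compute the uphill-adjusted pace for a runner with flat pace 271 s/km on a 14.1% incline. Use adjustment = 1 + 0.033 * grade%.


Adjustment factor = 1 + 0.033 * 14.1 = 1.4653
Grade-adjusted pace = 271 * 1.4653 = 397.1 s/km

397.1 s/km


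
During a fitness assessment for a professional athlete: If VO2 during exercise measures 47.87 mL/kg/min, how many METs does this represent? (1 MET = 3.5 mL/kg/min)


METs = VO2 / 3.5 = 47.87 / 3.5 = 13.68

13.68 METs


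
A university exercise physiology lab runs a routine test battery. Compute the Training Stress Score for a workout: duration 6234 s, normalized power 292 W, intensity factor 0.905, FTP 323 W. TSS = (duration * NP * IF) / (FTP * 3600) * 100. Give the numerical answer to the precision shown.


Product = 6234 * 292 * 0.905 = 1647396.84
Base = 323 * 3600 = 1162800
TSS = 1647396.84 / 1162800 * 100 = 141.67

141.67 TSS


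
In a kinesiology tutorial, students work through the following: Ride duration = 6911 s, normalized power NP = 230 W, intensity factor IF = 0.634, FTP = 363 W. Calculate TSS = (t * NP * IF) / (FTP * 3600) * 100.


Numerator = 6911 * 230 * 0.634 = 1007762.02
Denominator = 363 * 3600 = 1306800
TSS = 1007762.02 / 1306800 * 100
= 77.12

77.12 TSS


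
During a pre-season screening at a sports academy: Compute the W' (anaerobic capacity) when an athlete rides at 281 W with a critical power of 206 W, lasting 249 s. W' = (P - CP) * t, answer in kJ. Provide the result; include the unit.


Above-CP power = 75 W
Duration = 249 s
W' = 75 * 249 = 18675 J
Convert: 18675 / 1000 = 18.675 kJ

18.675 kJ


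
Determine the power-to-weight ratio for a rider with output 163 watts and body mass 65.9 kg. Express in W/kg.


P/W = 163 / 65.9 = 2.473 W/kg

2.473 W/kg


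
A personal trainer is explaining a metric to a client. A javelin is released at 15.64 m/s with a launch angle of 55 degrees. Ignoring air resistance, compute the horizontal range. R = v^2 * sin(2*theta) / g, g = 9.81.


Launch speed squared = 244.6096
sin(2 * 55 deg) = 0.939693
Range = 244.6096 * 0.939693 / 9.81
= 23.431 m

23.431 m


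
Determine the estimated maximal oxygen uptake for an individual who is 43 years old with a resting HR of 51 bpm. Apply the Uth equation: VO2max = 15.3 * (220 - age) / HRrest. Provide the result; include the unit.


HRmax = 220 - 43 = 177
VO2max = 15.3 * (177 / 51)
= 15.3 * 3.4706
= 53.1 mL/kg/min

53.1 mL/kg/min


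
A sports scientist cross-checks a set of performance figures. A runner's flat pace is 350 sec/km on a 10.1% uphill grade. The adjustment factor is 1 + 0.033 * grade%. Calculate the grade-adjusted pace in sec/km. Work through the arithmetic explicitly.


Factor = 1 + 0.033 * 10.1 = 1.3333
Adjusted pace = 350 * 1.3333
= 466.66 sec/km

466.66 s/km


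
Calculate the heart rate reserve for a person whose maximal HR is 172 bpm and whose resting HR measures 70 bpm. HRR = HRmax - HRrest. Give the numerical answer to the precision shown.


HRmax = 172 bpm
HRrest = 70 bpm
HRR = 172 - 70 = 102 bpm

102 bpm


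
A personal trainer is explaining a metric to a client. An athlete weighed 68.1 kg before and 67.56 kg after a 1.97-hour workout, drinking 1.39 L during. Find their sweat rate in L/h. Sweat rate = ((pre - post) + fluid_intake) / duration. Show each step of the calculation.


Body mass change = 0.54 kg
Total sweat loss = 0.54 + 1.39 = 1.93 L
Rate = 1.93 / 1.97 = 0.98 L/h

0.98 L/h


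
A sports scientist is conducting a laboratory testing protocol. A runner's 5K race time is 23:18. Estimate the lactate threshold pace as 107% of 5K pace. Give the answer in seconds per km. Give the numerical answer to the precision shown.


Total race time = 23*60 + 18 = 1398 seconds
5K pace = 1398 / 5 = 279.6 sec/km
LT pace = 279.6 * 1.07 = 299.17 sec/km

299.17 s/km


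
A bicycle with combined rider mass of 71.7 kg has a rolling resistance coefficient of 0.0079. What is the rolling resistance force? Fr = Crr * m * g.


Fr = 0.0079 * 71.7 * 9.81
= 0.56643 * 9.81
= 5.557 N

5.557 N


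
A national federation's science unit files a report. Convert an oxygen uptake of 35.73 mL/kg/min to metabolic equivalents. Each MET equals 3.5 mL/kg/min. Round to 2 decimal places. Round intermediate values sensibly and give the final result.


One MET = 3.5 mL/kg/min
Number of METs = 35.73 / 3.5
= 10.21 METs

10.21 METs


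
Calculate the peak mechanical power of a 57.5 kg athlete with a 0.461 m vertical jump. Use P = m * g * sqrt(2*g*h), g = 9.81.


First, sqrt(2gh) = sqrt(2 * 9.81 * 0.461)
= sqrt(9.04482) = 3.007461 m/s
Power = 57.5 * 9.81 * 3.007461 = 1696.43 W

1696.43 W


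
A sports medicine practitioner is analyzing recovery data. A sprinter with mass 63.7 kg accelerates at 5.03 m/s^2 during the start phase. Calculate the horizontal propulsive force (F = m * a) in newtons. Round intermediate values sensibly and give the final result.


F = m * a
= 63.7 * 5.03
= 320.41 N

320.41 N


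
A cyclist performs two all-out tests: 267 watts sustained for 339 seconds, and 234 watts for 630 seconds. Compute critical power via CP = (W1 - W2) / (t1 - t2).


W1 = P1 * t1 = 267 * 339 = 90513 J
W2 = P2 * t2 = 234 * 630 = 147420 J
CP = (90513 - 147420) / (339 - 630)
= 195.56 W

195.56 W


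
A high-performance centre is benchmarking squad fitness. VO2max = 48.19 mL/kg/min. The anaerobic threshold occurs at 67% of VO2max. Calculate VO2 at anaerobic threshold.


AT fraction = 67 / 100 = 0.67
AT VO2 = 48.19 * 0.67
= 32.29 mL/kg/min

32.29 mL/kg/min


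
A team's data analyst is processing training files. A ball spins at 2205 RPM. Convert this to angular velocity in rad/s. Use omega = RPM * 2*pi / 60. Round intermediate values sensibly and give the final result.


omega = 2205 * 2 * pi / 60
= 2205 * 6.28318531 / 60
= 13854.424 / 60
= 230.907 rad/s

230.907 rad/s


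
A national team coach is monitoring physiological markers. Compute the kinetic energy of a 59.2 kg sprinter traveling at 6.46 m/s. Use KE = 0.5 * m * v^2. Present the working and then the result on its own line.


Velocity squared = 41.7316
KE = 0.5 * 59.2 * 41.7316 = 1235.26 J

1235.26 J


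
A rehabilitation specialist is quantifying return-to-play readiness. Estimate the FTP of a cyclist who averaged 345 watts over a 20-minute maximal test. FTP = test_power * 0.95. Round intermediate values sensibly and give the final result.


FTP = 345 * 0.95 = 327.75 W

327.75 W


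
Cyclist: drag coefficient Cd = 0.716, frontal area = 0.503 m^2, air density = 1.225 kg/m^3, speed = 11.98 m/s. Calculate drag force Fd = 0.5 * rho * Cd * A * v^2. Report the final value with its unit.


v^2 = 11.98^2 = 143.5204
Fd = 0.5 * 1.225 * 0.716 * 0.503 * 143.5204
= 31.659 N

31.659 N


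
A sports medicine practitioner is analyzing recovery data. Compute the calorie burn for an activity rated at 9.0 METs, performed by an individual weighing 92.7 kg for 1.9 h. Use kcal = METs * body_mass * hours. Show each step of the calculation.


Product of METs and mass = 9.0 * 92.7 = 834.3
Total kcal = 834.3 * 1.9 = 1585.17 kcal

1585.17 kcal


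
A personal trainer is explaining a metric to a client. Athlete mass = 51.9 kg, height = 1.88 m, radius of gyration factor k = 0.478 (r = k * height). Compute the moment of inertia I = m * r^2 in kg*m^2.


r = k * height = 0.478 * 1.88 = 0.89864 m
r^2 = 0.89864^2 = 0.807554
I = 51.9 * 0.807554 = 41.912 kg*m^2

41.912 kg*m^2


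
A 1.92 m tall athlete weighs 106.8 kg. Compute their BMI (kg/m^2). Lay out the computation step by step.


height^2 = 3.6864 m^2
BMI = 106.8 / 3.6864 = 28.97 kg/m^2

28.97 kg/m^2


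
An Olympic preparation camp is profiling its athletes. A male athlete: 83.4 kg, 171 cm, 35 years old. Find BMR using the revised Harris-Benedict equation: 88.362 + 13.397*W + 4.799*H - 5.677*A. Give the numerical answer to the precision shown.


Intercept = 88.362
Weight contribution = 13.397 * 83.4 = 1117.3098
Height contribution = 4.799 * 171 = 820.629
Age contribution = 5.677 * 35 = 198.695
BMR = 88.362 + 1117.3098 + 820.629 - 198.695
= 1827.61 kcal/day

1827.61 kcal/day


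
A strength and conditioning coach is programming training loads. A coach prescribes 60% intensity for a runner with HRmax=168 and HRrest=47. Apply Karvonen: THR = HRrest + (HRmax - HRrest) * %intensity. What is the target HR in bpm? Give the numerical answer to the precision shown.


Heart rate reserve = 168 - 47 = 121
Intensity fraction = 60 / 100 = 0.6
THR = 47 + 121 * 0.6 = 119.6 bpm

119.6 bpm


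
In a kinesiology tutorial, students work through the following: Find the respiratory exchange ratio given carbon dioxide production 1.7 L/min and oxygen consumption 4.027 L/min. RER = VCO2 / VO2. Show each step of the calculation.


VCO2 = 1.7 L/min
VO2 = 4.027 L/min
RER = 1.7 / 4.027 = 0.4222

0.4222


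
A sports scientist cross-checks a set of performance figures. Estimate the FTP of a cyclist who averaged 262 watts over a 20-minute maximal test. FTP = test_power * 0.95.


FTP = 262 * 0.95 = 248.9 W

248.9 W


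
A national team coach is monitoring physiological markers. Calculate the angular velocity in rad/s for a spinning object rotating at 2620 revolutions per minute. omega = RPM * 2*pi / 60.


omega = RPM * 2*pi / 60
= 2620 * 6.28318531 / 60
= 274.366 rad/s

274.366 rad/s


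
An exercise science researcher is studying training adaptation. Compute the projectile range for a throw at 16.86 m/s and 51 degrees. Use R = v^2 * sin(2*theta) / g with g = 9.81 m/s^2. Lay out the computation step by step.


Two times the angle = 102 degrees
sin(102) = 0.978148
R = 284.2596 * 0.978148 / 9.81 = 28.343 m

28.343 m


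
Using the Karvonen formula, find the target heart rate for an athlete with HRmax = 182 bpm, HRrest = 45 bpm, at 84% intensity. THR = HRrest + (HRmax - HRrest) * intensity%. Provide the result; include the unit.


HRR = 182 - 45 = 137
THR = 45 + 137 * 0.84
= 45 + 115.08
= 160.08 bpm

160.08 bpm


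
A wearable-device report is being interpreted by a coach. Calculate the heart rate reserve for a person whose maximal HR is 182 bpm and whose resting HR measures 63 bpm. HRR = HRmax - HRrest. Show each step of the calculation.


HRmax = 182 bpm
HRrest = 63 bpm
HRR = 182 - 63 = 119 bpm

119 bpm


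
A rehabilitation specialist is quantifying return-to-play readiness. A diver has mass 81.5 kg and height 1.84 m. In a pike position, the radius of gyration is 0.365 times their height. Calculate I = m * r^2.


r = 0.365 * 1.84 = 0.6716 m
I = m * r^2 = 81.5 * 0.451047 = 36.76 kg*m^2

36.76 kg*m^2


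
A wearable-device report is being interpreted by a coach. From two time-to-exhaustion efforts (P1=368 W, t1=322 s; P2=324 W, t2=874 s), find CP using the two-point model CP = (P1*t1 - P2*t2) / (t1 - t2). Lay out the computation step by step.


Work in trial 1 = 118496 J
Work in trial 2 = 283176 J
Delta work = -164680 J
Delta time = -552 s
CP = -164680 / -552 = 298.33 W

298.33 W


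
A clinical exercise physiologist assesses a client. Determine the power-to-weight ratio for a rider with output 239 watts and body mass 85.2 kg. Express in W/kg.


P/W = 239 / 85.2 = 2.805 W/kg

2.805 W/kg


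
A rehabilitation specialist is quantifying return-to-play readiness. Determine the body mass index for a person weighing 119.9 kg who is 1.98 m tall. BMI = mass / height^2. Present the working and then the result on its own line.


BMI = mass / height^2
= 119.9 / 1.98^2
= 119.9 / 3.9204
= 30.58 kg/m^2

30.58 kg/m^2


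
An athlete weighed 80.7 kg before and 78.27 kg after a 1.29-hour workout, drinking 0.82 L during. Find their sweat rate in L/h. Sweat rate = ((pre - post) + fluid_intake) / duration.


Body mass change = 2.43 kg
Total sweat loss = 2.43 + 0.82 = 3.25 L
Rate = 3.25 / 1.29 = 2.519 L/h

2.519 L/h


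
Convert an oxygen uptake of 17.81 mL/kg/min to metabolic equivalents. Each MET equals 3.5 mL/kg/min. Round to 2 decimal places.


One MET = 3.5 mL/kg/min
Number of METs = 17.81 / 3.5
= 5.09 METs

5.09 METs


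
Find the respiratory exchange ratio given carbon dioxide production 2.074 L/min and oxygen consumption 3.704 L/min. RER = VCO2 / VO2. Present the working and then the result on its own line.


VCO2 = 2.074 L/min
VO2 = 3.704 L/min
RER = 2.074 / 3.704 = 0.5599

0.5599


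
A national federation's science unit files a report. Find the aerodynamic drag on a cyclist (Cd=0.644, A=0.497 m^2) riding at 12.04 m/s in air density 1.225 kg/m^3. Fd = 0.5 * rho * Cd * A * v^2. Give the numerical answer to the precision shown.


Fd = 0.5 * 1.225 * 0.644 * 0.497 * 12.04^2
= 0.5 * 1.225 * 0.644 * 0.497 * 144.9616
= 28.419 N

28.419 N


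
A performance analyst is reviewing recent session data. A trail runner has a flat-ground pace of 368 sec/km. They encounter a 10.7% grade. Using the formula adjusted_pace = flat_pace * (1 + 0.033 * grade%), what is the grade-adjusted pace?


Grade factor = 1 + 0.033 * 10.7 = 1.3531
Adjusted = 368 * 1.3531 = 497.94 sec/km

497.94 s/km


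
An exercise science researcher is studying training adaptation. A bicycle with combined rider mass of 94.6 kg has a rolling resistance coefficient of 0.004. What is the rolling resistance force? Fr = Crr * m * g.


Fr = 0.004 * 94.6 * 9.81
= 0.3784 * 9.81
= 3.712 N

3.712 N


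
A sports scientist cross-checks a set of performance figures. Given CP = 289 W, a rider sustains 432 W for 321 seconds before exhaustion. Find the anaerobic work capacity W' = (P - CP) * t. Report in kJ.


Excess power = 432 - 289 = 143 W
Work above CP = 143 * 321 = 45903 J
W' = 45.903 kJ

45.903 kJ


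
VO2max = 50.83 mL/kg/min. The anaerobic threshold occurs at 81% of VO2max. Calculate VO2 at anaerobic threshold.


AT fraction = 81 / 100 = 0.81
AT VO2 = 50.83 * 0.81
= 41.17 mL/kg/min

41.17 mL/kg/min


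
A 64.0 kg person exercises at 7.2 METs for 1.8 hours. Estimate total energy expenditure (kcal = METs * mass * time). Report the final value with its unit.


Energy = METs * mass(kg) * time(h)
= 7.2 * 64.0 * 1.8
= 829.44 kcal

829.44 kcal


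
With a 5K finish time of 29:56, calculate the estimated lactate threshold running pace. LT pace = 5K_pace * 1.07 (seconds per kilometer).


Race duration = 1796 s for 5 km
Average pace = 1796 / 5 = 359.2 s/km
LT pace = 359.2 * 1.07
= 384.34 s/km

384.34 s/km


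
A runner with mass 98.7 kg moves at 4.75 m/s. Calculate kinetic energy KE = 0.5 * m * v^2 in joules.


v^2 = 4.75^2 = 22.5625
KE = 0.5 * 98.7 * 22.5625
= 1113.46 J

1113.46 J


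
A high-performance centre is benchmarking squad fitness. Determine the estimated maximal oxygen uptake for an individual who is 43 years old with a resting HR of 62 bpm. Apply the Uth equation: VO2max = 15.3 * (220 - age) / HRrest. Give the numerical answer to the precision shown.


HRmax = 220 - 43 = 177
VO2max = 15.3 * (177 / 62)
= 15.3 * 2.8548
= 43.68 mL/kg/min

43.68 mL/kg/min


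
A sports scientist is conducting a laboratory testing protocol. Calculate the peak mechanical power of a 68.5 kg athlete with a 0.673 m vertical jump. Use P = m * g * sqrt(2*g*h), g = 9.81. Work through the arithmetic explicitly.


First, sqrt(2gh) = sqrt(2 * 9.81 * 0.673)
= sqrt(13.20426) = 3.633767 m/s
Power = 68.5 * 9.81 * 3.633767 = 2441.84 W

2441.84 W


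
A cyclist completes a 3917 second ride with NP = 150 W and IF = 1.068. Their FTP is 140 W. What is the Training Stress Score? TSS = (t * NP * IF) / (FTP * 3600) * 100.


t * NP * IF = 3917 * 150 * 1.068 = 627503.4
FTP * 3600 = 504000
TSS = (627503.4 / 504000) * 100 = 124.5

124.5 TSS


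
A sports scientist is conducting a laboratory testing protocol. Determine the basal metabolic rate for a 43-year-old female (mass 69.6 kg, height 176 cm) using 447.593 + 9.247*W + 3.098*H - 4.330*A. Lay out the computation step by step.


BMR = 447.593 + 9.247*69.6 + 3.098*176 - 4.330*43
= 1450.24 kcal/day

1450.24 kcal/day


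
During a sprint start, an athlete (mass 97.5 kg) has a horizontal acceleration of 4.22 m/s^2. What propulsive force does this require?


Propulsive force = mass * acceleration
= 97.5 kg * 4.22 m/s^2
= 411.45 N

411.45 N


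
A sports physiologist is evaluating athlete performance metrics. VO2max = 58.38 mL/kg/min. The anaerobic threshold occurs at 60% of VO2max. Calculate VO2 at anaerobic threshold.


AT fraction = 60 / 100 = 0.6
AT VO2 = 58.38 * 0.6
= 35.03 mL/kg/min

35.03 mL/kg/min


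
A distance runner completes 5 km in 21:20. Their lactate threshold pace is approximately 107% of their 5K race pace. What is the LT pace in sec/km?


Convert to seconds: 21 min 20 s = 1280 s
Pace per km = 1280 / 5 = 256.0 s/km
LT pace = 256.0 * 1.07 = 273.92 s/km

273.92 s/km


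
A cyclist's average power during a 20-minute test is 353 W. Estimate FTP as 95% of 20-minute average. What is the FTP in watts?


FTP = 20-min power * 0.95
= 353 * 0.95
= 335.35 W

335.35 W


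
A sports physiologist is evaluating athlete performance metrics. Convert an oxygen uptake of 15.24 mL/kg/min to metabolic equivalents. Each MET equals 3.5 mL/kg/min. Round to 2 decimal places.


One MET = 3.5 mL/kg/min
Number of METs = 15.24 / 3.5
= 4.35 METs

4.35 METs


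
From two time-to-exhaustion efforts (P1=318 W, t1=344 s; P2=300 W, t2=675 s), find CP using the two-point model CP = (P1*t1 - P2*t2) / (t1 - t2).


Work in trial 1 = 109392 J
Work in trial 2 = 202500 J
Delta work = -93108 J
Delta time = -331 s
CP = -93108 / -331 = 281.29 W

281.29 W


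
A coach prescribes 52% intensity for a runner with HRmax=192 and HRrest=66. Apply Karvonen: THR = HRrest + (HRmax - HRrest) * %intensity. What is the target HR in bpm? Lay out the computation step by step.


Heart rate reserve = 192 - 66 = 126
Intensity fraction = 52 / 100 = 0.52
THR = 66 + 126 * 0.52 = 131.52 bpm

131.52 bpm


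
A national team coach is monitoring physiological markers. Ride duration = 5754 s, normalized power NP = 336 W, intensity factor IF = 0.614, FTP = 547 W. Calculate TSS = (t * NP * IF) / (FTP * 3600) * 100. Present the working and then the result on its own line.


Numerator = 5754 * 336 * 0.614 = 1187073.216
Denominator = 547 * 3600 = 1969200
TSS = 1187073.216 / 1969200 * 100
= 60.28

60.28 TSS


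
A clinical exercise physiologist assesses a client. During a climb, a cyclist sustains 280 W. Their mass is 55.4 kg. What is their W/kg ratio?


Power-to-weight = 280 W / 55.4 kg
= 5.054 W/kg

5.054 W/kg


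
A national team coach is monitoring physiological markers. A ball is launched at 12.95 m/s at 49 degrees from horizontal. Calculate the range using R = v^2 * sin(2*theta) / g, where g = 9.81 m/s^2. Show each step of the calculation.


sin(2 * 49) = sin(98) = 0.990268
v^2 = 12.95^2 = 167.7025
R = 167.7025 * 0.990268 / 9.81
= 16.929 m

16.929 m


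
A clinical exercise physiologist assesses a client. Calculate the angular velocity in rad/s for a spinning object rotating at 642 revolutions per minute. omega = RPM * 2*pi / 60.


omega = RPM * 2*pi / 60
= 642 * 6.28318531 / 60
= 67.23 rad/s

67.23 rad/s


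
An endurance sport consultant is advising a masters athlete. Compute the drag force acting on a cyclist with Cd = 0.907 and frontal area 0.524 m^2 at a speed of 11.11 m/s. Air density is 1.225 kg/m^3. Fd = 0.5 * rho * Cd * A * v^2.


Step 1: v^2 = 123.4321
Step 2: Fd = 0.5 * 1.225 * 0.907 * 0.524 * 123.4321
= 35.931 N

35.931 N


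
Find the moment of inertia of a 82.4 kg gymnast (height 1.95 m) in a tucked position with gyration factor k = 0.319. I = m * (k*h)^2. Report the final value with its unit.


Radius of gyration = 0.319 * 1.95 = 0.62205 m
I = 82.4 * 0.62205^2
= 82.4 * 0.386946
= 31.884 kg*m^2

31.884 kg*m^2


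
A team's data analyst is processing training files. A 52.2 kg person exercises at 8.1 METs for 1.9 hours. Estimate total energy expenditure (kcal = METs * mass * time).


Energy = METs * mass(kg) * time(h)
= 8.1 * 52.2 * 1.9
= 803.36 kcal

803.36 kcal


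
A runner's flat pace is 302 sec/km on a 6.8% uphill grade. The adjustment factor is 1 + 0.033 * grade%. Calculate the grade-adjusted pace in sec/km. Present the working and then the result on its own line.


Factor = 1 + 0.033 * 6.8 = 1.2244
Adjusted pace = 302 * 1.2244
= 369.77 sec/km

369.77 s/km


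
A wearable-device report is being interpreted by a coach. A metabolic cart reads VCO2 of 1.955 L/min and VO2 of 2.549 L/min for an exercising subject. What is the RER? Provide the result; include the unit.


RER = VCO2 / VO2 = 1.955 / 2.549 = 0.767

0.767


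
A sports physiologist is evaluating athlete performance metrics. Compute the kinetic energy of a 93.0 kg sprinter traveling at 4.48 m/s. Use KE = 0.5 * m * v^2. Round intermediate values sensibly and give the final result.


Velocity squared = 20.0704
KE = 0.5 * 93.0 * 20.0704 = 933.27 J

933.27 J


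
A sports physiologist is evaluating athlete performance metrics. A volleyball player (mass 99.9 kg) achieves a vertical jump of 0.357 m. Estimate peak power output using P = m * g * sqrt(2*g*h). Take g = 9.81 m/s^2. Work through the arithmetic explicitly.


2 * g * h = 2 * 9.81 * 0.357 = 7.00434
sqrt(7.00434) = 2.646571 m/s
P = 99.9 * 9.81 * 2.646571 = 2593.69 W

2593.69 W


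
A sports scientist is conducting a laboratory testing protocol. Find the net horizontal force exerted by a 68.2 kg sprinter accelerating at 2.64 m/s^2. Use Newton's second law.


Newton's second law: F = m * a
F = 68.2 * 2.64 = 180.05 N

180.05 N


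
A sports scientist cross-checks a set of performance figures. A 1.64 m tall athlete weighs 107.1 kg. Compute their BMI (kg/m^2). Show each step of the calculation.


height^2 = 2.6896 m^2
BMI = 107.1 / 2.6896 = 39.82 kg/m^2

39.82 kg/m^2


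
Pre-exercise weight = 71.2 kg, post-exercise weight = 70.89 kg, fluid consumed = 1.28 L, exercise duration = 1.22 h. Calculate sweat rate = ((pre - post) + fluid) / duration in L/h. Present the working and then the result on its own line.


Weight loss = 71.2 - 70.89 = 0.31 kg (approx L)
Total sweat = 0.31 + 1.28 = 1.59 L
Sweat rate = 1.59 / 1.22 = 1.303 L/h

1.303 L/h


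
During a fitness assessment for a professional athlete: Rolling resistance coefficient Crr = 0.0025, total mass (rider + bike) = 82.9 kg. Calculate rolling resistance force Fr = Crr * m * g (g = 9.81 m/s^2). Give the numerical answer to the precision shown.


Fr = Crr * m * g
= 0.0025 * 82.9 * 9.81
= 2.033 N

2.033 N


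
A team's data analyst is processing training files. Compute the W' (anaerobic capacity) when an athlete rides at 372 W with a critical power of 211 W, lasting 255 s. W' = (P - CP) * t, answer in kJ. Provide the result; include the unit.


Above-CP power = 161 W
Duration = 255 s
W' = 161 * 255 = 41055 J
Convert: 41055 / 1000 = 41.055 kJ

41.055 kJ


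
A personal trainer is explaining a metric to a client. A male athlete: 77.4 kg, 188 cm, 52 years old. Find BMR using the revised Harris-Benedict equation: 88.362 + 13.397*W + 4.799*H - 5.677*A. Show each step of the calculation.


Intercept = 88.362
Weight contribution = 13.397 * 77.4 = 1036.9278
Height contribution = 4.799 * 188 = 902.212
Age contribution = 5.677 * 52 = 295.204
BMR = 88.362 + 1036.9278 + 902.212 - 295.204
= 1732.3 kcal/day

1732.3 kcal/day


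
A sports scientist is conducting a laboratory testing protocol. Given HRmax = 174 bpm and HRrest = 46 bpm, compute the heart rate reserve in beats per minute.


Heart rate reserve = maximum HR minus resting HR
HRR = 174 - 46 = 128 bpm

128 bpm


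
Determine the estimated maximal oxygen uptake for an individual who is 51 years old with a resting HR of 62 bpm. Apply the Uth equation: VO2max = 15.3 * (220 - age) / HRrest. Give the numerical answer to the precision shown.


HRmax = 220 - 51 = 169
VO2max = 15.3 * (169 / 62)
= 15.3 * 2.7258
= 41.7 mL/kg/min

41.7 mL/kg/min


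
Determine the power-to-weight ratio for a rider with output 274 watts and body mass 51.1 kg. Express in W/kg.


P/W = 274 / 51.1 = 5.362 W/kg

5.362 W/kg


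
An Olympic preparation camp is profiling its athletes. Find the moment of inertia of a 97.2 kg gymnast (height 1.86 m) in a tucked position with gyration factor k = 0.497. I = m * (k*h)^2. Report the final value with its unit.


Radius of gyration = 0.497 * 1.86 = 0.92442 m
I = 97.2 * 0.92442^2
= 97.2 * 0.854552
= 83.062 kg*m^2

83.062 kg*m^2


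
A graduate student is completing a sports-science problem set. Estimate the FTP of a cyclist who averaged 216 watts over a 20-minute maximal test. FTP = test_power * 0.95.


FTP = 216 * 0.95 = 205.2 W

205.2 W


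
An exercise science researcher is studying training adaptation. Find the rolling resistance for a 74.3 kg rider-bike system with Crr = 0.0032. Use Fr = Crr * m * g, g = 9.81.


m * g = 74.3 * 9.81 = 728.883 N
Fr = 0.0032 * 728.883 = 2.332 N

2.332 N


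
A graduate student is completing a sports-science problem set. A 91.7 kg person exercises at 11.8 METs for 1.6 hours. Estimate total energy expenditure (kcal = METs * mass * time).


Energy = METs * mass(kg) * time(h)
= 11.8 * 91.7 * 1.6
= 1731.3 kcal

1731.3 kcal


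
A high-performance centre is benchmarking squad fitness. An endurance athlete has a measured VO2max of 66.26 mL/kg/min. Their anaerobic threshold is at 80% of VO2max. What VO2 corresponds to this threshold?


Anaerobic threshold VO2 = VO2max * 80%
= 66.26 * 0.8
= 53.01 mL/kg/min

53.01 mL/kg/min


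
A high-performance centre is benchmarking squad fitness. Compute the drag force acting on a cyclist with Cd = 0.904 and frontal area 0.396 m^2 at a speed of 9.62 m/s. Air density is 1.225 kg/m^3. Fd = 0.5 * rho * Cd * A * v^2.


Step 1: v^2 = 92.5444
Step 2: Fd = 0.5 * 1.225 * 0.904 * 0.396 * 92.5444
= 20.292 N

20.292 N


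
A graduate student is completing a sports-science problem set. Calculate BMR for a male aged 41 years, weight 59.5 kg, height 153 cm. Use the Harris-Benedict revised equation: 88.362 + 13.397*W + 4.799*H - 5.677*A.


Substituting values:
W term = 13.397 * 59.5 = 797.1215
H term = 4.799 * 153 = 734.247
A term = 5.677 * 41 = 232.757
BMR = 1386.97 kcal/day

1386.97 kcal/day


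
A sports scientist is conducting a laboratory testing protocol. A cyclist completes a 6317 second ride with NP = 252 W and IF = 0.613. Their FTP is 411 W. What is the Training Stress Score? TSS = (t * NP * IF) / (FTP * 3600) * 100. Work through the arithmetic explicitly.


t * NP * IF = 6317 * 252 * 0.613 = 975824.892
FTP * 3600 = 1479600
TSS = (975824.892 / 1479600) * 100 = 65.95

65.95 TSS


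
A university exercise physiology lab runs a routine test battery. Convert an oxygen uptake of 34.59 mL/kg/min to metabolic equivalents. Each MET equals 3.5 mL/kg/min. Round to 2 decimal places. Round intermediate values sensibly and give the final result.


One MET = 3.5 mL/kg/min
Number of METs = 34.59 / 3.5
= 9.88 METs

9.88 METs


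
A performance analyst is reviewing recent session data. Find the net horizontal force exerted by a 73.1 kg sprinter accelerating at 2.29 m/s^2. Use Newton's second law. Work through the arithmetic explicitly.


Newton's second law: F = m * a
F = 73.1 * 2.29 = 167.4 N

167.4 N


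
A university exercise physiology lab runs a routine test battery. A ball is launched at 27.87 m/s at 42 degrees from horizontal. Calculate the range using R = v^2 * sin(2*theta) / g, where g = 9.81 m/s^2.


sin(2 * 42) = sin(84) = 0.994522
v^2 = 27.87^2 = 776.7369
R = 776.7369 * 0.994522 / 9.81
= 78.744 m

78.744 m


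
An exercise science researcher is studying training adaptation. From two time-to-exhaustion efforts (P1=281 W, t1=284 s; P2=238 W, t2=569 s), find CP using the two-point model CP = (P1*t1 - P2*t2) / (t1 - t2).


Work in trial 1 = 79804 J
Work in trial 2 = 135422 J
Delta work = -55618 J
Delta time = -285 s
CP = -55618 / -285 = 195.15 W

195.15 W


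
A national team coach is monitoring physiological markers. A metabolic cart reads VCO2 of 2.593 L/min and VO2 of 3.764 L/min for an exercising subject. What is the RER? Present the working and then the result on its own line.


RER = VCO2 / VO2 = 2.593 / 3.764 = 0.6889

0.6889


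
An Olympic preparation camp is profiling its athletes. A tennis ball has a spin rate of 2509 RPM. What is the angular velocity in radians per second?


Convert RPM to rad/s: multiply by 2*pi and divide by 60
omega = 2509 * 2 * pi / 60
= 262.742 rad/s

262.742 rad/s


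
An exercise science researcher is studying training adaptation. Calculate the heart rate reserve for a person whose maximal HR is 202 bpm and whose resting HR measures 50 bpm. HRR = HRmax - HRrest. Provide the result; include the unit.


HRmax = 202 bpm
HRrest = 50 bpm
HRR = 202 - 50 = 152 bpm

152 bpm


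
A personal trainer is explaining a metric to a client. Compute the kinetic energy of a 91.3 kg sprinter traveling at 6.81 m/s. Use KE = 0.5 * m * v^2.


Velocity squared = 46.3761
KE = 0.5 * 91.3 * 46.3761 = 2117.07 J

2117.07 J


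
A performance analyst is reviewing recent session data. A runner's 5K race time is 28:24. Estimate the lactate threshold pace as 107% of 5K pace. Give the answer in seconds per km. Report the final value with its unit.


Total race time = 28*60 + 24 = 1704 seconds
5K pace = 1704 / 5 = 340.8 sec/km
LT pace = 340.8 * 1.07 = 364.66 sec/km

364.66 s/km


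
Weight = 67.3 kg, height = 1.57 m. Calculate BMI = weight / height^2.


height^2 = 1.57^2 = 2.4649
BMI = 67.3 / 2.4649 = 27.3 kg/m^2

27.3 kg/m^2
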